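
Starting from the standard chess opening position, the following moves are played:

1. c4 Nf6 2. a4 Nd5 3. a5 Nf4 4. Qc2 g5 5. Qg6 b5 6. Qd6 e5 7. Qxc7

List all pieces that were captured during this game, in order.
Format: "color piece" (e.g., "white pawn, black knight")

Tracking captures:
  Qxc7: captured black pawn

black pawn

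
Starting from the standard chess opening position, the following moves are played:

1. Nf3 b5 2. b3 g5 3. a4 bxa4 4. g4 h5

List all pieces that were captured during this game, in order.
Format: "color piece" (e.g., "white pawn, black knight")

Tracking captures:
  bxa4: captured white pawn

white pawn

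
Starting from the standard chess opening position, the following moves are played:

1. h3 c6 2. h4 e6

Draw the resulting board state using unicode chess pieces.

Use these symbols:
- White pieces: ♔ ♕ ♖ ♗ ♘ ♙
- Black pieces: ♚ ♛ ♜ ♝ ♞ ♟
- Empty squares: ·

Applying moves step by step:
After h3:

♜ ♞ ♝ ♛ ♚ ♝ ♞ ♜
♟ ♟ ♟ ♟ ♟ ♟ ♟ ♟
· · · · · · · ·
· · · · · · · ·
· · · · · · · ·
· · · · · · · ♙
♙ ♙ ♙ ♙ ♙ ♙ ♙ ·
♖ ♘ ♗ ♕ ♔ ♗ ♘ ♖


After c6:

♜ ♞ ♝ ♛ ♚ ♝ ♞ ♜
♟ ♟ · ♟ ♟ ♟ ♟ ♟
· · ♟ · · · · ·
· · · · · · · ·
· · · · · · · ·
· · · · · · · ♙
♙ ♙ ♙ ♙ ♙ ♙ ♙ ·
♖ ♘ ♗ ♕ ♔ ♗ ♘ ♖


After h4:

♜ ♞ ♝ ♛ ♚ ♝ ♞ ♜
♟ ♟ · ♟ ♟ ♟ ♟ ♟
· · ♟ · · · · ·
· · · · · · · ·
· · · · · · · ♙
· · · · · · · ·
♙ ♙ ♙ ♙ ♙ ♙ ♙ ·
♖ ♘ ♗ ♕ ♔ ♗ ♘ ♖


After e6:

♜ ♞ ♝ ♛ ♚ ♝ ♞ ♜
♟ ♟ · ♟ · ♟ ♟ ♟
· · ♟ · ♟ · · ·
· · · · · · · ·
· · · · · · · ♙
· · · · · · · ·
♙ ♙ ♙ ♙ ♙ ♙ ♙ ·
♖ ♘ ♗ ♕ ♔ ♗ ♘ ♖



  a b c d e f g h
  ─────────────────
8│♜ ♞ ♝ ♛ ♚ ♝ ♞ ♜│8
7│♟ ♟ · ♟ · ♟ ♟ ♟│7
6│· · ♟ · ♟ · · ·│6
5│· · · · · · · ·│5
4│· · · · · · · ♙│4
3│· · · · · · · ·│3
2│♙ ♙ ♙ ♙ ♙ ♙ ♙ ·│2
1│♖ ♘ ♗ ♕ ♔ ♗ ♘ ♖│1
  ─────────────────
  a b c d e f g h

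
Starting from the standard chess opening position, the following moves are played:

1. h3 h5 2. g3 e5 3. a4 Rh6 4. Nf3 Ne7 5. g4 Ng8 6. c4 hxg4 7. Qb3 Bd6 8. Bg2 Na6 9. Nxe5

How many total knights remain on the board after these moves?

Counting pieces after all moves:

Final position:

  a b c d e f g h
  ─────────────────
8│♜ · ♝ ♛ ♚ · ♞ ·│8
7│♟ ♟ ♟ ♟ · ♟ ♟ ·│7
6│♞ · · ♝ · · · ♜│6
5│· · · · ♘ · · ·│5
4│♙ · ♙ · · · ♟ ·│4
3│· ♕ · · · · · ♙│3
2│· ♙ · ♙ ♙ ♙ ♗ ·│2
1│♖ ♘ ♗ · ♔ · · ♖│1
  ─────────────────
  a b c d e f g h


4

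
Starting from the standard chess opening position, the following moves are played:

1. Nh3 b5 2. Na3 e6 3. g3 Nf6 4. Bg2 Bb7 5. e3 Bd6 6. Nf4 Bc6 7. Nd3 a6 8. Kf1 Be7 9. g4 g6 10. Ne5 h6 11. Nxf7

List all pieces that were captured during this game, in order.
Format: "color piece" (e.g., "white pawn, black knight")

Tracking captures:
  Nxf7: captured black pawn

black pawn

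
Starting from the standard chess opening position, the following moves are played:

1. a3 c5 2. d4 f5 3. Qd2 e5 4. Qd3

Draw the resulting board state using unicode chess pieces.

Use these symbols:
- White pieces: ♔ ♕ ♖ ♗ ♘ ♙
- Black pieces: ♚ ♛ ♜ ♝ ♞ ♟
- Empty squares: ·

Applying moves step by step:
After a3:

♜ ♞ ♝ ♛ ♚ ♝ ♞ ♜
♟ ♟ ♟ ♟ ♟ ♟ ♟ ♟
· · · · · · · ·
· · · · · · · ·
· · · · · · · ·
♙ · · · · · · ·
· ♙ ♙ ♙ ♙ ♙ ♙ ♙
♖ ♘ ♗ ♕ ♔ ♗ ♘ ♖


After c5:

♜ ♞ ♝ ♛ ♚ ♝ ♞ ♜
♟ ♟ · ♟ ♟ ♟ ♟ ♟
· · · · · · · ·
· · ♟ · · · · ·
· · · · · · · ·
♙ · · · · · · ·
· ♙ ♙ ♙ ♙ ♙ ♙ ♙
♖ ♘ ♗ ♕ ♔ ♗ ♘ ♖


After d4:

♜ ♞ ♝ ♛ ♚ ♝ ♞ ♜
♟ ♟ · ♟ ♟ ♟ ♟ ♟
· · · · · · · ·
· · ♟ · · · · ·
· · · ♙ · · · ·
♙ · · · · · · ·
· ♙ ♙ · ♙ ♙ ♙ ♙
♖ ♘ ♗ ♕ ♔ ♗ ♘ ♖


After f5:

♜ ♞ ♝ ♛ ♚ ♝ ♞ ♜
♟ ♟ · ♟ ♟ · ♟ ♟
· · · · · · · ·
· · ♟ · · ♟ · ·
· · · ♙ · · · ·
♙ · · · · · · ·
· ♙ ♙ · ♙ ♙ ♙ ♙
♖ ♘ ♗ ♕ ♔ ♗ ♘ ♖


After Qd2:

♜ ♞ ♝ ♛ ♚ ♝ ♞ ♜
♟ ♟ · ♟ ♟ · ♟ ♟
· · · · · · · ·
· · ♟ · · ♟ · ·
· · · ♙ · · · ·
♙ · · · · · · ·
· ♙ ♙ ♕ ♙ ♙ ♙ ♙
♖ ♘ ♗ · ♔ ♗ ♘ ♖


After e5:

♜ ♞ ♝ ♛ ♚ ♝ ♞ ♜
♟ ♟ · ♟ · · ♟ ♟
· · · · · · · ·
· · ♟ · ♟ ♟ · ·
· · · ♙ · · · ·
♙ · · · · · · ·
· ♙ ♙ ♕ ♙ ♙ ♙ ♙
♖ ♘ ♗ · ♔ ♗ ♘ ♖


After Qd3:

♜ ♞ ♝ ♛ ♚ ♝ ♞ ♜
♟ ♟ · ♟ · · ♟ ♟
· · · · · · · ·
· · ♟ · ♟ ♟ · ·
· · · ♙ · · · ·
♙ · · ♕ · · · ·
· ♙ ♙ · ♙ ♙ ♙ ♙
♖ ♘ ♗ · ♔ ♗ ♘ ♖



  a b c d e f g h
  ─────────────────
8│♜ ♞ ♝ ♛ ♚ ♝ ♞ ♜│8
7│♟ ♟ · ♟ · · ♟ ♟│7
6│· · · · · · · ·│6
5│· · ♟ · ♟ ♟ · ·│5
4│· · · ♙ · · · ·│4
3│♙ · · ♕ · · · ·│3
2│· ♙ ♙ · ♙ ♙ ♙ ♙│2
1│♖ ♘ ♗ · ♔ ♗ ♘ ♖│1
  ─────────────────
  a b c d e f g h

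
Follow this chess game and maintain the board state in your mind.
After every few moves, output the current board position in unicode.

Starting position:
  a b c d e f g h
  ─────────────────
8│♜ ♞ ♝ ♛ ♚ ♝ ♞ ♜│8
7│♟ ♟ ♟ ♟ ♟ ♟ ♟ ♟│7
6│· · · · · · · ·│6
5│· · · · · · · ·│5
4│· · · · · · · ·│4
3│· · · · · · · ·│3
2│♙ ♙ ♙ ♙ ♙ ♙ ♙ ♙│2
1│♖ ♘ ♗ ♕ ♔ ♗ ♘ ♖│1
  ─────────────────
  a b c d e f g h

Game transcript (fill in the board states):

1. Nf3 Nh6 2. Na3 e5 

  a b c d e f g h
  ─────────────────
8│♜ ♞ ♝ ♛ ♚ ♝ · ♜│8
7│♟ ♟ ♟ ♟ · ♟ ♟ ♟│7
6│· · · · · · · ♞│6
5│· · · · ♟ · · ·│5
4│· · · · · · · ·│4
3│♘ · · · · ♘ · ·│3
2│♙ ♙ ♙ ♙ ♙ ♙ ♙ ♙│2
1│♖ · ♗ ♕ ♔ ♗ · ♖│1
  ─────────────────
  a b c d e f g h

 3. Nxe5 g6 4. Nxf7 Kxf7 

  a b c d e f g h
  ─────────────────
8│♜ ♞ ♝ ♛ · ♝ · ♜│8
7│♟ ♟ ♟ ♟ · ♚ · ♟│7
6│· · · · · · ♟ ♞│6
5│· · · · · · · ·│5
4│· · · · · · · ·│4
3│♘ · · · · · · ·│3
2│♙ ♙ ♙ ♙ ♙ ♙ ♙ ♙│2
1│♖ · ♗ ♕ ♔ ♗ · ♖│1
  ─────────────────
  a b c d e f g h

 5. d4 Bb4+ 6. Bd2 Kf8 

  a b c d e f g h
  ─────────────────
8│♜ ♞ ♝ ♛ · ♚ · ♜│8
7│♟ ♟ ♟ ♟ · · · ♟│7
6│· · · · · · ♟ ♞│6
5│· · · · · · · ·│5
4│· ♝ · ♙ · · · ·│4
3│♘ · · · · · · ·│3
2│♙ ♙ ♙ ♗ ♙ ♙ ♙ ♙│2
1│♖ · · ♕ ♔ ♗ · ♖│1
  ─────────────────
  a b c d e f g h

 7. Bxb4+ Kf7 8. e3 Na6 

  a b c d e f g h
  ─────────────────
8│♜ · ♝ ♛ · · · ♜│8
7│♟ ♟ ♟ ♟ · ♚ · ♟│7
6│♞ · · · · · ♟ ♞│6
5│· · · · · · · ·│5
4│· ♗ · ♙ · · · ·│4
3│♘ · · · ♙ · · ·│3
2│♙ ♙ ♙ · · ♙ ♙ ♙│2
1│♖ · · ♕ ♔ ♗ · ♖│1
  ─────────────────
  a b c d e f g h

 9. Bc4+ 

  a b c d e f g h
  ─────────────────
8│♜ · ♝ ♛ · · · ♜│8
7│♟ ♟ ♟ ♟ · ♚ · ♟│7
6│♞ · · · · · ♟ ♞│6
5│· · · · · · · ·│5
4│· ♗ ♗ ♙ · · · ·│4
3│♘ · · · ♙ · · ·│3
2│♙ ♙ ♙ · · ♙ ♙ ♙│2
1│♖ · · ♕ ♔ · · ♖│1
  ─────────────────
  a b c d e f g h


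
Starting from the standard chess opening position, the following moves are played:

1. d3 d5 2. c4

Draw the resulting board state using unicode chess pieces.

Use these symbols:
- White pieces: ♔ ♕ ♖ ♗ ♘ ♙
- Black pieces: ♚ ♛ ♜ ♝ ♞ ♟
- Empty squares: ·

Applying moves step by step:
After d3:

♜ ♞ ♝ ♛ ♚ ♝ ♞ ♜
♟ ♟ ♟ ♟ ♟ ♟ ♟ ♟
· · · · · · · ·
· · · · · · · ·
· · · · · · · ·
· · · ♙ · · · ·
♙ ♙ ♙ · ♙ ♙ ♙ ♙
♖ ♘ ♗ ♕ ♔ ♗ ♘ ♖


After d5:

♜ ♞ ♝ ♛ ♚ ♝ ♞ ♜
♟ ♟ ♟ · ♟ ♟ ♟ ♟
· · · · · · · ·
· · · ♟ · · · ·
· · · · · · · ·
· · · ♙ · · · ·
♙ ♙ ♙ · ♙ ♙ ♙ ♙
♖ ♘ ♗ ♕ ♔ ♗ ♘ ♖


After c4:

♜ ♞ ♝ ♛ ♚ ♝ ♞ ♜
♟ ♟ ♟ · ♟ ♟ ♟ ♟
· · · · · · · ·
· · · ♟ · · · ·
· · ♙ · · · · ·
· · · ♙ · · · ·
♙ ♙ · · ♙ ♙ ♙ ♙
♖ ♘ ♗ ♕ ♔ ♗ ♘ ♖



  a b c d e f g h
  ─────────────────
8│♜ ♞ ♝ ♛ ♚ ♝ ♞ ♜│8
7│♟ ♟ ♟ · ♟ ♟ ♟ ♟│7
6│· · · · · · · ·│6
5│· · · ♟ · · · ·│5
4│· · ♙ · · · · ·│4
3│· · · ♙ · · · ·│3
2│♙ ♙ · · ♙ ♙ ♙ ♙│2
1│♖ ♘ ♗ ♕ ♔ ♗ ♘ ♖│1
  ─────────────────
  a b c d e f g h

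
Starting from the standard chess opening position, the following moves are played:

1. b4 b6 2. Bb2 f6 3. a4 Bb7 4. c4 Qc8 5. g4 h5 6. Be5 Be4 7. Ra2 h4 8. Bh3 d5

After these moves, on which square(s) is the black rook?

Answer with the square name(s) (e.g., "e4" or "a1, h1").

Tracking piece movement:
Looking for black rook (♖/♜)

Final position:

  a b c d e f g h
  ─────────────────
8│♜ ♞ ♛ · ♚ ♝ ♞ ♜│8
7│♟ · ♟ · ♟ · ♟ ·│7
6│· ♟ · · · ♟ · ·│6
5│· · · ♟ ♗ · · ·│5
4│♙ ♙ ♙ · ♝ · ♙ ♟│4
3│· · · · · · · ♗│3
2│♖ · · ♙ ♙ ♙ · ♙│2
1│· ♘ · ♕ ♔ · ♘ ♖│1
  ─────────────────
  a b c d e f g h


a8, h8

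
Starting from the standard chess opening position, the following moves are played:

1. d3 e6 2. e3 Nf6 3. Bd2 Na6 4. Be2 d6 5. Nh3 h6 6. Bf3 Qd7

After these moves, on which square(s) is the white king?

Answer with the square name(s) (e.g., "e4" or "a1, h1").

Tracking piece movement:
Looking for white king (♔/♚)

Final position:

  a b c d e f g h
  ─────────────────
8│♜ · ♝ · ♚ ♝ · ♜│8
7│♟ ♟ ♟ ♛ · ♟ ♟ ·│7
6│♞ · · ♟ ♟ ♞ · ♟│6
5│· · · · · · · ·│5
4│· · · · · · · ·│4
3│· · · ♙ ♙ ♗ · ♘│3
2│♙ ♙ ♙ ♗ · ♙ ♙ ♙│2
1│♖ ♘ · ♕ ♔ · · ♖│1
  ─────────────────
  a b c d e f g h


e1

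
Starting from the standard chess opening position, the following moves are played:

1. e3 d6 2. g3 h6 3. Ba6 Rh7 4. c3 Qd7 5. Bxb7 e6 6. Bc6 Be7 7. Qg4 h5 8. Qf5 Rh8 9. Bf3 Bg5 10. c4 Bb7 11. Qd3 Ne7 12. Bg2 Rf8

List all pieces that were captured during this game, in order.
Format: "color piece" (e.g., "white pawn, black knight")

Tracking captures:
  Bxb7: captured black pawn

black pawn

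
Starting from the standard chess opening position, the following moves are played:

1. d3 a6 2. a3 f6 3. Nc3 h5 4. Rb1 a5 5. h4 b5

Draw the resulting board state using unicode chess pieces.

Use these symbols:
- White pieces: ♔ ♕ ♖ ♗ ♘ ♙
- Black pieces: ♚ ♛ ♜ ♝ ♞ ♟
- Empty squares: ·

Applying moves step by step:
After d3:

♜ ♞ ♝ ♛ ♚ ♝ ♞ ♜
♟ ♟ ♟ ♟ ♟ ♟ ♟ ♟
· · · · · · · ·
· · · · · · · ·
· · · · · · · ·
· · · ♙ · · · ·
♙ ♙ ♙ · ♙ ♙ ♙ ♙
♖ ♘ ♗ ♕ ♔ ♗ ♘ ♖


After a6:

♜ ♞ ♝ ♛ ♚ ♝ ♞ ♜
· ♟ ♟ ♟ ♟ ♟ ♟ ♟
♟ · · · · · · ·
· · · · · · · ·
· · · · · · · ·
· · · ♙ · · · ·
♙ ♙ ♙ · ♙ ♙ ♙ ♙
♖ ♘ ♗ ♕ ♔ ♗ ♘ ♖


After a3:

♜ ♞ ♝ ♛ ♚ ♝ ♞ ♜
· ♟ ♟ ♟ ♟ ♟ ♟ ♟
♟ · · · · · · ·
· · · · · · · ·
· · · · · · · ·
♙ · · ♙ · · · ·
· ♙ ♙ · ♙ ♙ ♙ ♙
♖ ♘ ♗ ♕ ♔ ♗ ♘ ♖


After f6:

♜ ♞ ♝ ♛ ♚ ♝ ♞ ♜
· ♟ ♟ ♟ ♟ · ♟ ♟
♟ · · · · ♟ · ·
· · · · · · · ·
· · · · · · · ·
♙ · · ♙ · · · ·
· ♙ ♙ · ♙ ♙ ♙ ♙
♖ ♘ ♗ ♕ ♔ ♗ ♘ ♖


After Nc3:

♜ ♞ ♝ ♛ ♚ ♝ ♞ ♜
· ♟ ♟ ♟ ♟ · ♟ ♟
♟ · · · · ♟ · ·
· · · · · · · ·
· · · · · · · ·
♙ · ♘ ♙ · · · ·
· ♙ ♙ · ♙ ♙ ♙ ♙
♖ · ♗ ♕ ♔ ♗ ♘ ♖


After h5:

♜ ♞ ♝ ♛ ♚ ♝ ♞ ♜
· ♟ ♟ ♟ ♟ · ♟ ·
♟ · · · · ♟ · ·
· · · · · · · ♟
· · · · · · · ·
♙ · ♘ ♙ · · · ·
· ♙ ♙ · ♙ ♙ ♙ ♙
♖ · ♗ ♕ ♔ ♗ ♘ ♖


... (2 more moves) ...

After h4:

♜ ♞ ♝ ♛ ♚ ♝ ♞ ♜
· ♟ ♟ ♟ ♟ · ♟ ·
· · · · · ♟ · ·
♟ · · · · · · ♟
· · · · · · · ♙
♙ · ♘ ♙ · · · ·
· ♙ ♙ · ♙ ♙ ♙ ·
· ♖ ♗ ♕ ♔ ♗ ♘ ♖


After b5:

♜ ♞ ♝ ♛ ♚ ♝ ♞ ♜
· · ♟ ♟ ♟ · ♟ ·
· · · · · ♟ · ·
♟ ♟ · · · · · ♟
· · · · · · · ♙
♙ · ♘ ♙ · · · ·
· ♙ ♙ · ♙ ♙ ♙ ·
· ♖ ♗ ♕ ♔ ♗ ♘ ♖



  a b c d e f g h
  ─────────────────
8│♜ ♞ ♝ ♛ ♚ ♝ ♞ ♜│8
7│· · ♟ ♟ ♟ · ♟ ·│7
6│· · · · · ♟ · ·│6
5│♟ ♟ · · · · · ♟│5
4│· · · · · · · ♙│4
3│♙ · ♘ ♙ · · · ·│3
2│· ♙ ♙ · ♙ ♙ ♙ ·│2
1│· ♖ ♗ ♕ ♔ ♗ ♘ ♖│1
  ─────────────────
  a b c d e f g h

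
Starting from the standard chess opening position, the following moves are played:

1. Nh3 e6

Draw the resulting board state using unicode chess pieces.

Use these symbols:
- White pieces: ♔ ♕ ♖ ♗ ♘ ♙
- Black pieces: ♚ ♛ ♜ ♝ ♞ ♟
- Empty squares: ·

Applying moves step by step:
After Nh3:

♜ ♞ ♝ ♛ ♚ ♝ ♞ ♜
♟ ♟ ♟ ♟ ♟ ♟ ♟ ♟
· · · · · · · ·
· · · · · · · ·
· · · · · · · ·
· · · · · · · ♘
♙ ♙ ♙ ♙ ♙ ♙ ♙ ♙
♖ ♘ ♗ ♕ ♔ ♗ · ♖


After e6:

♜ ♞ ♝ ♛ ♚ ♝ ♞ ♜
♟ ♟ ♟ ♟ · ♟ ♟ ♟
· · · · ♟ · · ·
· · · · · · · ·
· · · · · · · ·
· · · · · · · ♘
♙ ♙ ♙ ♙ ♙ ♙ ♙ ♙
♖ ♘ ♗ ♕ ♔ ♗ · ♖



  a b c d e f g h
  ─────────────────
8│♜ ♞ ♝ ♛ ♚ ♝ ♞ ♜│8
7│♟ ♟ ♟ ♟ · ♟ ♟ ♟│7
6│· · · · ♟ · · ·│6
5│· · · · · · · ·│5
4│· · · · · · · ·│4
3│· · · · · · · ♘│3
2│♙ ♙ ♙ ♙ ♙ ♙ ♙ ♙│2
1│♖ ♘ ♗ ♕ ♔ ♗ · ♖│1
  ─────────────────
  a b c d e f g h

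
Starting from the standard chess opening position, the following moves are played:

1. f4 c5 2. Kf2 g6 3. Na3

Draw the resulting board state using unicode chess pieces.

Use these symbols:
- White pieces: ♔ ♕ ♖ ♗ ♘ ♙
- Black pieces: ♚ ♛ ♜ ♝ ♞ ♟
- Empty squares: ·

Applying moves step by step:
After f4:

♜ ♞ ♝ ♛ ♚ ♝ ♞ ♜
♟ ♟ ♟ ♟ ♟ ♟ ♟ ♟
· · · · · · · ·
· · · · · · · ·
· · · · · ♙ · ·
· · · · · · · ·
♙ ♙ ♙ ♙ ♙ · ♙ ♙
♖ ♘ ♗ ♕ ♔ ♗ ♘ ♖


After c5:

♜ ♞ ♝ ♛ ♚ ♝ ♞ ♜
♟ ♟ · ♟ ♟ ♟ ♟ ♟
· · · · · · · ·
· · ♟ · · · · ·
· · · · · ♙ · ·
· · · · · · · ·
♙ ♙ ♙ ♙ ♙ · ♙ ♙
♖ ♘ ♗ ♕ ♔ ♗ ♘ ♖


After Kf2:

♜ ♞ ♝ ♛ ♚ ♝ ♞ ♜
♟ ♟ · ♟ ♟ ♟ ♟ ♟
· · · · · · · ·
· · ♟ · · · · ·
· · · · · ♙ · ·
· · · · · · · ·
♙ ♙ ♙ ♙ ♙ ♔ ♙ ♙
♖ ♘ ♗ ♕ · ♗ ♘ ♖


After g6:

♜ ♞ ♝ ♛ ♚ ♝ ♞ ♜
♟ ♟ · ♟ ♟ ♟ · ♟
· · · · · · ♟ ·
· · ♟ · · · · ·
· · · · · ♙ · ·
· · · · · · · ·
♙ ♙ ♙ ♙ ♙ ♔ ♙ ♙
♖ ♘ ♗ ♕ · ♗ ♘ ♖


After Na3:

♜ ♞ ♝ ♛ ♚ ♝ ♞ ♜
♟ ♟ · ♟ ♟ ♟ · ♟
· · · · · · ♟ ·
· · ♟ · · · · ·
· · · · · ♙ · ·
♘ · · · · · · ·
♙ ♙ ♙ ♙ ♙ ♔ ♙ ♙
♖ · ♗ ♕ · ♗ ♘ ♖



  a b c d e f g h
  ─────────────────
8│♜ ♞ ♝ ♛ ♚ ♝ ♞ ♜│8
7│♟ ♟ · ♟ ♟ ♟ · ♟│7
6│· · · · · · ♟ ·│6
5│· · ♟ · · · · ·│5
4│· · · · · ♙ · ·│4
3│♘ · · · · · · ·│3
2│♙ ♙ ♙ ♙ ♙ ♔ ♙ ♙│2
1│♖ · ♗ ♕ · ♗ ♘ ♖│1
  ─────────────────
  a b c d e f g h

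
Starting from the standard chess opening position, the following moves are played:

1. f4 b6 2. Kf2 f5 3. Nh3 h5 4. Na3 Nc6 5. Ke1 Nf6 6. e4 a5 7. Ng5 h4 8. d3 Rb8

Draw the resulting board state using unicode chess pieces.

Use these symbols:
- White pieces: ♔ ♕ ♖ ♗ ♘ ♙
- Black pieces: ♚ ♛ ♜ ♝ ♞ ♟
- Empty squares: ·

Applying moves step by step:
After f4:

♜ ♞ ♝ ♛ ♚ ♝ ♞ ♜
♟ ♟ ♟ ♟ ♟ ♟ ♟ ♟
· · · · · · · ·
· · · · · · · ·
· · · · · ♙ · ·
· · · · · · · ·
♙ ♙ ♙ ♙ ♙ · ♙ ♙
♖ ♘ ♗ ♕ ♔ ♗ ♘ ♖


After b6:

♜ ♞ ♝ ♛ ♚ ♝ ♞ ♜
♟ · ♟ ♟ ♟ ♟ ♟ ♟
· ♟ · · · · · ·
· · · · · · · ·
· · · · · ♙ · ·
· · · · · · · ·
♙ ♙ ♙ ♙ ♙ · ♙ ♙
♖ ♘ ♗ ♕ ♔ ♗ ♘ ♖


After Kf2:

♜ ♞ ♝ ♛ ♚ ♝ ♞ ♜
♟ · ♟ ♟ ♟ ♟ ♟ ♟
· ♟ · · · · · ·
· · · · · · · ·
· · · · · ♙ · ·
· · · · · · · ·
♙ ♙ ♙ ♙ ♙ ♔ ♙ ♙
♖ ♘ ♗ ♕ · ♗ ♘ ♖


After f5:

♜ ♞ ♝ ♛ ♚ ♝ ♞ ♜
♟ · ♟ ♟ ♟ · ♟ ♟
· ♟ · · · · · ·
· · · · · ♟ · ·
· · · · · ♙ · ·
· · · · · · · ·
♙ ♙ ♙ ♙ ♙ ♔ ♙ ♙
♖ ♘ ♗ ♕ · ♗ ♘ ♖


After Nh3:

♜ ♞ ♝ ♛ ♚ ♝ ♞ ♜
♟ · ♟ ♟ ♟ · ♟ ♟
· ♟ · · · · · ·
· · · · · ♟ · ·
· · · · · ♙ · ·
· · · · · · · ♘
♙ ♙ ♙ ♙ ♙ ♔ ♙ ♙
♖ ♘ ♗ ♕ · ♗ · ♖


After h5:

♜ ♞ ♝ ♛ ♚ ♝ ♞ ♜
♟ · ♟ ♟ ♟ · ♟ ·
· ♟ · · · · · ·
· · · · · ♟ · ♟
· · · · · ♙ · ·
· · · · · · · ♘
♙ ♙ ♙ ♙ ♙ ♔ ♙ ♙
♖ ♘ ♗ ♕ · ♗ · ♖


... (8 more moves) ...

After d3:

♜ · ♝ ♛ ♚ ♝ · ♜
· · ♟ ♟ ♟ · ♟ ·
· ♟ ♞ · · ♞ · ·
♟ · · · · ♟ ♘ ·
· · · · ♙ ♙ · ♟
♘ · · ♙ · · · ·
♙ ♙ ♙ · · · ♙ ♙
♖ · ♗ ♕ ♔ ♗ · ♖


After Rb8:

· ♜ ♝ ♛ ♚ ♝ · ♜
· · ♟ ♟ ♟ · ♟ ·
· ♟ ♞ · · ♞ · ·
♟ · · · · ♟ ♘ ·
· · · · ♙ ♙ · ♟
♘ · · ♙ · · · ·
♙ ♙ ♙ · · · ♙ ♙
♖ · ♗ ♕ ♔ ♗ · ♖



  a b c d e f g h
  ─────────────────
8│· ♜ ♝ ♛ ♚ ♝ · ♜│8
7│· · ♟ ♟ ♟ · ♟ ·│7
6│· ♟ ♞ · · ♞ · ·│6
5│♟ · · · · ♟ ♘ ·│5
4│· · · · ♙ ♙ · ♟│4
3│♘ · · ♙ · · · ·│3
2│♙ ♙ ♙ · · · ♙ ♙│2
1│♖ · ♗ ♕ ♔ ♗ · ♖│1
  ─────────────────
  a b c d e f g h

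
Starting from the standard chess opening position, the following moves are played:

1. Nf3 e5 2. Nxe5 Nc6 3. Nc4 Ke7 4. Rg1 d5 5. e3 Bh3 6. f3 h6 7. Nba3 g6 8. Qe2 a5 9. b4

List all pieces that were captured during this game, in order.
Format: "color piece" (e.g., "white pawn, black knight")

Tracking captures:
  Nxe5: captured black pawn

black pawn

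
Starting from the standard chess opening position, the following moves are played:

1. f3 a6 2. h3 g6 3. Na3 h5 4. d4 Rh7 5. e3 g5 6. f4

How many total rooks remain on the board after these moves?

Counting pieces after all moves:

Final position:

  a b c d e f g h
  ─────────────────
8│♜ ♞ ♝ ♛ ♚ ♝ ♞ ·│8
7│· ♟ ♟ ♟ ♟ ♟ · ♜│7
6│♟ · · · · · · ·│6
5│· · · · · · ♟ ♟│5
4│· · · ♙ · ♙ · ·│4
3│♘ · · · ♙ · · ♙│3
2│♙ ♙ ♙ · · · ♙ ·│2
1│♖ · ♗ ♕ ♔ ♗ ♘ ♖│1
  ─────────────────
  a b c d e f g h


4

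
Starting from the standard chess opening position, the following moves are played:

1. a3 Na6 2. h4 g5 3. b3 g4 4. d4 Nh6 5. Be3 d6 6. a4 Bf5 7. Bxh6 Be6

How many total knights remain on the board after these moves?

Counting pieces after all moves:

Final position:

  a b c d e f g h
  ─────────────────
8│♜ · · ♛ ♚ ♝ · ♜│8
7│♟ ♟ ♟ · ♟ ♟ · ♟│7
6│♞ · · ♟ ♝ · · ♗│6
5│· · · · · · · ·│5
4│♙ · · ♙ · · ♟ ♙│4
3│· ♙ · · · · · ·│3
2│· · ♙ · ♙ ♙ ♙ ·│2
1│♖ ♘ · ♕ ♔ ♗ ♘ ♖│1
  ─────────────────
  a b c d e f g h


3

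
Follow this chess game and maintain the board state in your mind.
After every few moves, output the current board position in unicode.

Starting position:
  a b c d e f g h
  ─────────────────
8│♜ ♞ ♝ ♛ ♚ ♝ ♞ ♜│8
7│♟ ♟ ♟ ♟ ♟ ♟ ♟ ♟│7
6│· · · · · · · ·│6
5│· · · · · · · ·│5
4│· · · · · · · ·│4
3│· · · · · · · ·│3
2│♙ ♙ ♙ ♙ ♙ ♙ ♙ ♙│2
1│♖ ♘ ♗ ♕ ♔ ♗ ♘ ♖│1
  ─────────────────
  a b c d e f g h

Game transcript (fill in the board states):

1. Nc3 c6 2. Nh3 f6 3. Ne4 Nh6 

  a b c d e f g h
  ─────────────────
8│♜ ♞ ♝ ♛ ♚ ♝ · ♜│8
7│♟ ♟ · ♟ ♟ · ♟ ♟│7
6│· · ♟ · · ♟ · ♞│6
5│· · · · · · · ·│5
4│· · · · ♘ · · ·│4
3│· · · · · · · ♘│3
2│♙ ♙ ♙ ♙ ♙ ♙ ♙ ♙│2
1│♖ · ♗ ♕ ♔ ♗ · ♖│1
  ─────────────────
  a b c d e f g h

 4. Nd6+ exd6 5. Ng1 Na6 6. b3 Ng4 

  a b c d e f g h
  ─────────────────
8│♜ · ♝ ♛ ♚ ♝ · ♜│8
7│♟ ♟ · ♟ · · ♟ ♟│7
6│♞ · ♟ ♟ · ♟ · ·│6
5│· · · · · · · ·│5
4│· · · · · · ♞ ·│4
3│· ♙ · · · · · ·│3
2│♙ · ♙ ♙ ♙ ♙ ♙ ♙│2
1│♖ · ♗ ♕ ♔ ♗ ♘ ♖│1
  ─────────────────
  a b c d e f g h

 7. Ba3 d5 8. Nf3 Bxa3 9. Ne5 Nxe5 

  a b c d e f g h
  ─────────────────
8│♜ · ♝ ♛ ♚ · · ♜│8
7│♟ ♟ · ♟ · · ♟ ♟│7
6│♞ · ♟ · · ♟ · ·│6
5│· · · ♟ ♞ · · ·│5
4│· · · · · · · ·│4
3│♝ ♙ · · · · · ·│3
2│♙ · ♙ ♙ ♙ ♙ ♙ ♙│2
1│♖ · · ♕ ♔ ♗ · ♖│1
  ─────────────────
  a b c d e f g h

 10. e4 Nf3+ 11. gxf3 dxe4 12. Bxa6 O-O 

  a b c d e f g h
  ─────────────────
8│♜ · ♝ ♛ · ♜ ♚ ·│8
7│♟ ♟ · ♟ · · ♟ ♟│7
6│♗ · ♟ · · ♟ · ·│6
5│· · · · · · · ·│5
4│· · · · ♟ · · ·│4
3│♝ ♙ · · · ♙ · ·│3
2│♙ · ♙ ♙ · ♙ · ♙│2
1│♖ · · ♕ ♔ · · ♖│1
  ─────────────────
  a b c d e f g h



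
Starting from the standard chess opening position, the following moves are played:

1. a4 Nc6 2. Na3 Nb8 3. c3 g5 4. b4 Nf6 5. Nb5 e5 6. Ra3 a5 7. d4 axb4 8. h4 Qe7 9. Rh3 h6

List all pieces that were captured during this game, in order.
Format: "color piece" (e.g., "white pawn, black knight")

Tracking captures:
  axb4: captured white pawn

white pawn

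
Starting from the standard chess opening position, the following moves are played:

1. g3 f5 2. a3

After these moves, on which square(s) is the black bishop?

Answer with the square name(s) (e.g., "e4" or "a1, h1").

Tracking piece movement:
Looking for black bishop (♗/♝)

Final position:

  a b c d e f g h
  ─────────────────
8│♜ ♞ ♝ ♛ ♚ ♝ ♞ ♜│8
7│♟ ♟ ♟ ♟ ♟ · ♟ ♟│7
6│· · · · · · · ·│6
5│· · · · · ♟ · ·│5
4│· · · · · · · ·│4
3│♙ · · · · · ♙ ·│3
2│· ♙ ♙ ♙ ♙ ♙ · ♙│2
1│♖ ♘ ♗ ♕ ♔ ♗ ♘ ♖│1
  ─────────────────
  a b c d e f g h


c8, f8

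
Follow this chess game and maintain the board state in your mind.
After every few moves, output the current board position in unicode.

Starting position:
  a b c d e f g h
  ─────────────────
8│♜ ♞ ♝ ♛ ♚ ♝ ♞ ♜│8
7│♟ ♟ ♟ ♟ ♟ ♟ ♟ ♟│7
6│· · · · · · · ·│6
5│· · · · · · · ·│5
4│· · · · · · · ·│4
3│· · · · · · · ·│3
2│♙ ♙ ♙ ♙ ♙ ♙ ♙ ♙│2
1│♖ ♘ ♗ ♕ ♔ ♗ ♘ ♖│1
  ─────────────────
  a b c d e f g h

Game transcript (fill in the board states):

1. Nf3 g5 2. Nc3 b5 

  a b c d e f g h
  ─────────────────
8│♜ ♞ ♝ ♛ ♚ ♝ ♞ ♜│8
7│♟ · ♟ ♟ ♟ ♟ · ♟│7
6│· · · · · · · ·│6
5│· ♟ · · · · ♟ ·│5
4│· · · · · · · ·│4
3│· · ♘ · · ♘ · ·│3
2│♙ ♙ ♙ ♙ ♙ ♙ ♙ ♙│2
1│♖ · ♗ ♕ ♔ ♗ · ♖│1
  ─────────────────
  a b c d e f g h

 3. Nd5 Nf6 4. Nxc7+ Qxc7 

  a b c d e f g h
  ─────────────────
8│♜ ♞ ♝ · ♚ ♝ · ♜│8
7│♟ · ♛ ♟ ♟ ♟ · ♟│7
6│· · · · · ♞ · ·│6
5│· ♟ · · · · ♟ ·│5
4│· · · · · · · ·│4
3│· · · · · ♘ · ·│3
2│♙ ♙ ♙ ♙ ♙ ♙ ♙ ♙│2
1│♖ · ♗ ♕ ♔ ♗ · ♖│1
  ─────────────────
  a b c d e f g h

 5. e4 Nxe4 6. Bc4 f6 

  a b c d e f g h
  ─────────────────
8│♜ ♞ ♝ · ♚ ♝ · ♜│8
7│♟ · ♛ ♟ ♟ · · ♟│7
6│· · · · · ♟ · ·│6
5│· ♟ · · · · ♟ ·│5
4│· · ♗ · ♞ · · ·│4
3│· · · · · ♘ · ·│3
2│♙ ♙ ♙ ♙ · ♙ ♙ ♙│2
1│♖ · ♗ ♕ ♔ · · ♖│1
  ─────────────────
  a b c d e f g h

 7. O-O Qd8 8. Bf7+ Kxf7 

  a b c d e f g h
  ─────────────────
8│♜ ♞ ♝ ♛ · ♝ · ♜│8
7│♟ · · ♟ ♟ ♚ · ♟│7
6│· · · · · ♟ · ·│6
5│· ♟ · · · · ♟ ·│5
4│· · · · ♞ · · ·│4
3│· · · · · ♘ · ·│3
2│♙ ♙ ♙ ♙ · ♙ ♙ ♙│2
1│♖ · ♗ ♕ · ♖ ♔ ·│1
  ─────────────────
  a b c d e f g h

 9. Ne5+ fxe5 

  a b c d e f g h
  ─────────────────
8│♜ ♞ ♝ ♛ · ♝ · ♜│8
7│♟ · · ♟ ♟ ♚ · ♟│7
6│· · · · · · · ·│6
5│· ♟ · · ♟ · ♟ ·│5
4│· · · · ♞ · · ·│4
3│· · · · · · · ·│3
2│♙ ♙ ♙ ♙ · ♙ ♙ ♙│2
1│♖ · ♗ ♕ · ♖ ♔ ·│1
  ─────────────────
  a b c d e f g h


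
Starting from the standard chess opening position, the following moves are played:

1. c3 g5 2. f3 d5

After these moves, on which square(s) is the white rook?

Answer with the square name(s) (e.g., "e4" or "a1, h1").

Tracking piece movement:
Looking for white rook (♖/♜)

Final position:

  a b c d e f g h
  ─────────────────
8│♜ ♞ ♝ ♛ ♚ ♝ ♞ ♜│8
7│♟ ♟ ♟ · ♟ ♟ · ♟│7
6│· · · · · · · ·│6
5│· · · ♟ · · ♟ ·│5
4│· · · · · · · ·│4
3│· · ♙ · · ♙ · ·│3
2│♙ ♙ · ♙ ♙ · ♙ ♙│2
1│♖ ♘ ♗ ♕ ♔ ♗ ♘ ♖│1
  ─────────────────
  a b c d e f g h


a1, h1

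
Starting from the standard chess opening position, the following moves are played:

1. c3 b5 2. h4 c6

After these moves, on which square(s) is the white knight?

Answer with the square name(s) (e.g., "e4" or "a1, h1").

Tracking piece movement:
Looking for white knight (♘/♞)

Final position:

  a b c d e f g h
  ─────────────────
8│♜ ♞ ♝ ♛ ♚ ♝ ♞ ♜│8
7│♟ · · ♟ ♟ ♟ ♟ ♟│7
6│· · ♟ · · · · ·│6
5│· ♟ · · · · · ·│5
4│· · · · · · · ♙│4
3│· · ♙ · · · · ·│3
2│♙ ♙ · ♙ ♙ ♙ ♙ ·│2
1│♖ ♘ ♗ ♕ ♔ ♗ ♘ ♖│1
  ─────────────────
  a b c d e f g h


b1, g1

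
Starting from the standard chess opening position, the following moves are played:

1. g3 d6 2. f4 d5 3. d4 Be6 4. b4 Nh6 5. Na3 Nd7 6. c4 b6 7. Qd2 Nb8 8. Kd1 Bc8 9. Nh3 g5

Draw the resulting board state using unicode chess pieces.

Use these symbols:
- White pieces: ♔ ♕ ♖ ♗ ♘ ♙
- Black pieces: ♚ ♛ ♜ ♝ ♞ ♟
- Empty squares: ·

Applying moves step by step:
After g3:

♜ ♞ ♝ ♛ ♚ ♝ ♞ ♜
♟ ♟ ♟ ♟ ♟ ♟ ♟ ♟
· · · · · · · ·
· · · · · · · ·
· · · · · · · ·
· · · · · · ♙ ·
♙ ♙ ♙ ♙ ♙ ♙ · ♙
♖ ♘ ♗ ♕ ♔ ♗ ♘ ♖


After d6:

♜ ♞ ♝ ♛ ♚ ♝ ♞ ♜
♟ ♟ ♟ · ♟ ♟ ♟ ♟
· · · ♟ · · · ·
· · · · · · · ·
· · · · · · · ·
· · · · · · ♙ ·
♙ ♙ ♙ ♙ ♙ ♙ · ♙
♖ ♘ ♗ ♕ ♔ ♗ ♘ ♖


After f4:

♜ ♞ ♝ ♛ ♚ ♝ ♞ ♜
♟ ♟ ♟ · ♟ ♟ ♟ ♟
· · · ♟ · · · ·
· · · · · · · ·
· · · · · ♙ · ·
· · · · · · ♙ ·
♙ ♙ ♙ ♙ ♙ · · ♙
♖ ♘ ♗ ♕ ♔ ♗ ♘ ♖


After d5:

♜ ♞ ♝ ♛ ♚ ♝ ♞ ♜
♟ ♟ ♟ · ♟ ♟ ♟ ♟
· · · · · · · ·
· · · ♟ · · · ·
· · · · · ♙ · ·
· · · · · · ♙ ·
♙ ♙ ♙ ♙ ♙ · · ♙
♖ ♘ ♗ ♕ ♔ ♗ ♘ ♖


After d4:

♜ ♞ ♝ ♛ ♚ ♝ ♞ ♜
♟ ♟ ♟ · ♟ ♟ ♟ ♟
· · · · · · · ·
· · · ♟ · · · ·
· · · ♙ · ♙ · ·
· · · · · · ♙ ·
♙ ♙ ♙ · ♙ · · ♙
♖ ♘ ♗ ♕ ♔ ♗ ♘ ♖


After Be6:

♜ ♞ · ♛ ♚ ♝ ♞ ♜
♟ ♟ ♟ · ♟ ♟ ♟ ♟
· · · · ♝ · · ·
· · · ♟ · · · ·
· · · ♙ · ♙ · ·
· · · · · · ♙ ·
♙ ♙ ♙ · ♙ · · ♙
♖ ♘ ♗ ♕ ♔ ♗ ♘ ♖


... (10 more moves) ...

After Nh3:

♜ ♞ ♝ ♛ ♚ ♝ · ♜
♟ · ♟ · ♟ ♟ ♟ ♟
· ♟ · · · · · ♞
· · · ♟ · · · ·
· ♙ ♙ ♙ · ♙ · ·
♘ · · · · · ♙ ♘
♙ · · ♕ ♙ · · ♙
♖ · ♗ ♔ · ♗ · ♖


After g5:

♜ ♞ ♝ ♛ ♚ ♝ · ♜
♟ · ♟ · ♟ ♟ · ♟
· ♟ · · · · · ♞
· · · ♟ · · ♟ ·
· ♙ ♙ ♙ · ♙ · ·
♘ · · · · · ♙ ♘
♙ · · ♕ ♙ · · ♙
♖ · ♗ ♔ · ♗ · ♖



  a b c d e f g h
  ─────────────────
8│♜ ♞ ♝ ♛ ♚ ♝ · ♜│8
7│♟ · ♟ · ♟ ♟ · ♟│7
6│· ♟ · · · · · ♞│6
5│· · · ♟ · · ♟ ·│5
4│· ♙ ♙ ♙ · ♙ · ·│4
3│♘ · · · · · ♙ ♘│3
2│♙ · · ♕ ♙ · · ♙│2
1│♖ · ♗ ♔ · ♗ · ♖│1
  ─────────────────
  a b c d e f g h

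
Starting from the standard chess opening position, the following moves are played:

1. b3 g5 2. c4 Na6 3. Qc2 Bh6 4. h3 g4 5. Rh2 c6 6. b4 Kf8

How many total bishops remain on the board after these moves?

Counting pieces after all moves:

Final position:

  a b c d e f g h
  ─────────────────
8│♜ · ♝ ♛ · ♚ ♞ ♜│8
7│♟ ♟ · ♟ ♟ ♟ · ♟│7
6│♞ · ♟ · · · · ♝│6
5│· · · · · · · ·│5
4│· ♙ ♙ · · · ♟ ·│4
3│· · · · · · · ♙│3
2│♙ · ♕ ♙ ♙ ♙ ♙ ♖│2
1│♖ ♘ ♗ · ♔ ♗ ♘ ·│1
  ─────────────────
  a b c d e f g h


4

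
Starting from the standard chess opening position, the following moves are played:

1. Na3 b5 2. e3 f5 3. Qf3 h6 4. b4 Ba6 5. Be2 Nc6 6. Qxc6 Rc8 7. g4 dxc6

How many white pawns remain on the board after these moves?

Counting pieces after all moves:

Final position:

  a b c d e f g h
  ─────────────────
8│· · ♜ ♛ ♚ ♝ ♞ ♜│8
7│♟ · ♟ · ♟ · ♟ ·│7
6│♝ · ♟ · · · · ♟│6
5│· ♟ · · · ♟ · ·│5
4│· ♙ · · · · ♙ ·│4
3│♘ · · · ♙ · · ·│3
2│♙ · ♙ ♙ ♗ ♙ · ♙│2
1│♖ · ♗ · ♔ · ♘ ♖│1
  ─────────────────
  a b c d e f g h


8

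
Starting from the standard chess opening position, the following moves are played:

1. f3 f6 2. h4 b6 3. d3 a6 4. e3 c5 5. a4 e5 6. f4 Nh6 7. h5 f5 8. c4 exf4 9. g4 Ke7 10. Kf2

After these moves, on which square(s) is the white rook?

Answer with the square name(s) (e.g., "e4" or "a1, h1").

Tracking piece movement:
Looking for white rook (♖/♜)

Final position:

  a b c d e f g h
  ─────────────────
8│♜ ♞ ♝ ♛ · ♝ · ♜│8
7│· · · ♟ ♚ · ♟ ♟│7
6│♟ ♟ · · · · · ♞│6
5│· · ♟ · · ♟ · ♙│5
4│♙ · ♙ · · ♟ ♙ ·│4
3│· · · ♙ ♙ · · ·│3
2│· ♙ · · · ♔ · ·│2
1│♖ ♘ ♗ ♕ · ♗ ♘ ♖│1
  ─────────────────
  a b c d e f g h


a1, h1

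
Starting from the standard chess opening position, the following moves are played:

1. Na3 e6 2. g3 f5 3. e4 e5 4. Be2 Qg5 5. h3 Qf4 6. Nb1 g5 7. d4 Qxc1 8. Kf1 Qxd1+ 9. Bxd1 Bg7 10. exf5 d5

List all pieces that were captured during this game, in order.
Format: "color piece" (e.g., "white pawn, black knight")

Tracking captures:
  Qxc1: captured white bishop
  Qxd1+: captured white queen
  Bxd1: captured black queen
  exf5: captured black pawn

white bishop, white queen, black queen, black pawn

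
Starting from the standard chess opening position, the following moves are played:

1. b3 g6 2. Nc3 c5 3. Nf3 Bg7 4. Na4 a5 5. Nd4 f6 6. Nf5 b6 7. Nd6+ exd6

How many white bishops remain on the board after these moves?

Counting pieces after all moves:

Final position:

  a b c d e f g h
  ─────────────────
8│♜ ♞ ♝ ♛ ♚ · ♞ ♜│8
7│· · · ♟ · · ♝ ♟│7
6│· ♟ · ♟ · ♟ ♟ ·│6
5│♟ · ♟ · · · · ·│5
4│♘ · · · · · · ·│4
3│· ♙ · · · · · ·│3
2│♙ · ♙ ♙ ♙ ♙ ♙ ♙│2
1│♖ · ♗ ♕ ♔ ♗ · ♖│1
  ─────────────────
  a b c d e f g h


2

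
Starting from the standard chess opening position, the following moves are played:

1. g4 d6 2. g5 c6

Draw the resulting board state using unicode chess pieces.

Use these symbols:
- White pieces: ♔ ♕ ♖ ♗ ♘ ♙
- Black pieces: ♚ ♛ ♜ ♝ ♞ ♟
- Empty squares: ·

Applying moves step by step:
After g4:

♜ ♞ ♝ ♛ ♚ ♝ ♞ ♜
♟ ♟ ♟ ♟ ♟ ♟ ♟ ♟
· · · · · · · ·
· · · · · · · ·
· · · · · · ♙ ·
· · · · · · · ·
♙ ♙ ♙ ♙ ♙ ♙ · ♙
♖ ♘ ♗ ♕ ♔ ♗ ♘ ♖


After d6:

♜ ♞ ♝ ♛ ♚ ♝ ♞ ♜
♟ ♟ ♟ · ♟ ♟ ♟ ♟
· · · ♟ · · · ·
· · · · · · · ·
· · · · · · ♙ ·
· · · · · · · ·
♙ ♙ ♙ ♙ ♙ ♙ · ♙
♖ ♘ ♗ ♕ ♔ ♗ ♘ ♖


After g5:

♜ ♞ ♝ ♛ ♚ ♝ ♞ ♜
♟ ♟ ♟ · ♟ ♟ ♟ ♟
· · · ♟ · · · ·
· · · · · · ♙ ·
· · · · · · · ·
· · · · · · · ·
♙ ♙ ♙ ♙ ♙ ♙ · ♙
♖ ♘ ♗ ♕ ♔ ♗ ♘ ♖


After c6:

♜ ♞ ♝ ♛ ♚ ♝ ♞ ♜
♟ ♟ · · ♟ ♟ ♟ ♟
· · ♟ ♟ · · · ·
· · · · · · ♙ ·
· · · · · · · ·
· · · · · · · ·
♙ ♙ ♙ ♙ ♙ ♙ · ♙
♖ ♘ ♗ ♕ ♔ ♗ ♘ ♖



  a b c d e f g h
  ─────────────────
8│♜ ♞ ♝ ♛ ♚ ♝ ♞ ♜│8
7│♟ ♟ · · ♟ ♟ ♟ ♟│7
6│· · ♟ ♟ · · · ·│6
5│· · · · · · ♙ ·│5
4│· · · · · · · ·│4
3│· · · · · · · ·│3
2│♙ ♙ ♙ ♙ ♙ ♙ · ♙│2
1│♖ ♘ ♗ ♕ ♔ ♗ ♘ ♖│1
  ─────────────────
  a b c d e f g h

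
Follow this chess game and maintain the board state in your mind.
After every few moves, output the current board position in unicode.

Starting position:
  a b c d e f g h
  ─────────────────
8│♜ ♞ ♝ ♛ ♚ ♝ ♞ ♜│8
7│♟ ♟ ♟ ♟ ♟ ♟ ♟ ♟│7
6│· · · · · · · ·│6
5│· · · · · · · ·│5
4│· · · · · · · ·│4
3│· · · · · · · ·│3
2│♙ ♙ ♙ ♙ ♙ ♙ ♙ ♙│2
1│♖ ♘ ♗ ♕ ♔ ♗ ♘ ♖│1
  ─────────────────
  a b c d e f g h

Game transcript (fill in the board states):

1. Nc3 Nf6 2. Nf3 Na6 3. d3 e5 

  a b c d e f g h
  ─────────────────
8│♜ · ♝ ♛ ♚ ♝ · ♜│8
7│♟ ♟ ♟ ♟ · ♟ ♟ ♟│7
6│♞ · · · · ♞ · ·│6
5│· · · · ♟ · · ·│5
4│· · · · · · · ·│4
3│· · ♘ ♙ · ♘ · ·│3
2│♙ ♙ ♙ · ♙ ♙ ♙ ♙│2
1│♖ · ♗ ♕ ♔ ♗ · ♖│1
  ─────────────────
  a b c d e f g h

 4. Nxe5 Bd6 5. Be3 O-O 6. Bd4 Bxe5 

  a b c d e f g h
  ─────────────────
8│♜ · ♝ ♛ · ♜ ♚ ·│8
7│♟ ♟ ♟ ♟ · ♟ ♟ ♟│7
6│♞ · · · · ♞ · ·│6
5│· · · · ♝ · · ·│5
4│· · · ♗ · · · ·│4
3│· · ♘ ♙ · · · ·│3
2│♙ ♙ ♙ · ♙ ♙ ♙ ♙│2
1│♖ · · ♕ ♔ ♗ · ♖│1
  ─────────────────
  a b c d e f g h

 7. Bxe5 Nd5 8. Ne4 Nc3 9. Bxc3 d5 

  a b c d e f g h
  ─────────────────
8│♜ · ♝ ♛ · ♜ ♚ ·│8
7│♟ ♟ ♟ · · ♟ ♟ ♟│7
6│♞ · · · · · · ·│6
5│· · · ♟ · · · ·│5
4│· · · · ♘ · · ·│4
3│· · ♗ ♙ · · · ·│3
2│♙ ♙ ♙ · ♙ ♙ ♙ ♙│2
1│♖ · · ♕ ♔ ♗ · ♖│1
  ─────────────────
  a b c d e f g h

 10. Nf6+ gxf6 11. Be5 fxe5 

  a b c d e f g h
  ─────────────────
8│♜ · ♝ ♛ · ♜ ♚ ·│8
7│♟ ♟ ♟ · · ♟ · ♟│7
6│♞ · · · · · · ·│6
5│· · · ♟ ♟ · · ·│5
4│· · · · · · · ·│4
3│· · · ♙ · · · ·│3
2│♙ ♙ ♙ · ♙ ♙ ♙ ♙│2
1│♖ · · ♕ ♔ ♗ · ♖│1
  ─────────────────
  a b c d e f g h
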